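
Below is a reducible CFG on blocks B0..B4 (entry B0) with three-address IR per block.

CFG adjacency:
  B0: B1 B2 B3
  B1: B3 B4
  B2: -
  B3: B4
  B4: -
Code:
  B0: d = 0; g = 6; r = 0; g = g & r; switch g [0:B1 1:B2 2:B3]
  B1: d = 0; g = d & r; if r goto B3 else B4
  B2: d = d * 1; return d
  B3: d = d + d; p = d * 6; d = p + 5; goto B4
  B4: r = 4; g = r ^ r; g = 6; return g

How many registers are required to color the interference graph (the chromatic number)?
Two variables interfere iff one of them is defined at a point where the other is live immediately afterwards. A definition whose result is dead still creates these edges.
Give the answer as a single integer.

def/use:
  B0 def {d,g,r} use ∅
  B1 def {d,g} use {r}
  B2 def {d} use {d}
  B3 def {d,p} use {d}
  B4 def {g,r} use ∅

Live sets:
  B0: in=∅ out={d,r}
  B1: in={r} out={d}
  B2: in={d} out=∅
  B3: in={d} out=∅
  B4: in=∅ out=∅

Interference:
  d: {g,r}
  g: {d,r}
  p: ∅
  r: {d,g}

Registers:
  {d,g,r} pairwise interfere (3-clique) ⇒ χ ≥ 3
  3-colouring: R0={d,p}  R1={g}  R2={r}
  χ = 3

Answer: 3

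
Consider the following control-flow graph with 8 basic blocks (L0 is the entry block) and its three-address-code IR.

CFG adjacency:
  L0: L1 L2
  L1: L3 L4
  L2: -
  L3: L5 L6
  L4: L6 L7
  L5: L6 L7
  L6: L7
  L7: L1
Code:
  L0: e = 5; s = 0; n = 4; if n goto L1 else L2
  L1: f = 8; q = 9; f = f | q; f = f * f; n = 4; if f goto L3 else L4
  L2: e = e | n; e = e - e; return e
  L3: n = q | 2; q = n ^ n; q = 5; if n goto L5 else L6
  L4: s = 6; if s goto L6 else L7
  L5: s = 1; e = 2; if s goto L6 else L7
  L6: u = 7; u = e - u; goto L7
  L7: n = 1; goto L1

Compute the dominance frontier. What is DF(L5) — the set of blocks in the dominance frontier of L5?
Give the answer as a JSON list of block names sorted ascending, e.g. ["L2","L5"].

idom tree: L1←L0 L2←L0 L3←L1 L4←L1 L5←L3 L6←L1 L7←L1
Join-block Dom:
  L1: preds {L0,L7}: {L0} ∩ {L0,L1,L7} = {L0}; idom=L0
  L6: preds {L3,L4,L5}: {L0,L1,L3} ∩ {L0,L1,L4} ∩ {L0,L1,L3,L5} = {L0,L1}; idom=L1
  L7: preds {L4,L5,L6}: {L0,L1,L4} ∩ {L0,L1,L3,L5} ∩ {L0,L1,L6} = {L0,L1}; idom=L1

DF walk-up:
  join L1 pred L0: · stop@L0
  join L1 pred L7: L7→L1 stop@L0
  join L6 pred L3: L3 stop@L1
  join L6 pred L4: L4 stop@L1
  join L6 pred L5: L5→L3 stop@L1
  join L7 pred L4: L4 stop@L1
  join L7 pred L5: L5→L3 stop@L1
  join L7 pred L6: L6 stop@L1
  L0 → ∅
  L1 → {L1}
  L2 → ∅
  L3 → {L6,L7}
  L4 → {L6,L7}
  L5 → {L6,L7}
  L6 → {L7}
  L7 → {L1}

DF(L5) = ["L6", "L7"]

Answer: ["L6", "L7"]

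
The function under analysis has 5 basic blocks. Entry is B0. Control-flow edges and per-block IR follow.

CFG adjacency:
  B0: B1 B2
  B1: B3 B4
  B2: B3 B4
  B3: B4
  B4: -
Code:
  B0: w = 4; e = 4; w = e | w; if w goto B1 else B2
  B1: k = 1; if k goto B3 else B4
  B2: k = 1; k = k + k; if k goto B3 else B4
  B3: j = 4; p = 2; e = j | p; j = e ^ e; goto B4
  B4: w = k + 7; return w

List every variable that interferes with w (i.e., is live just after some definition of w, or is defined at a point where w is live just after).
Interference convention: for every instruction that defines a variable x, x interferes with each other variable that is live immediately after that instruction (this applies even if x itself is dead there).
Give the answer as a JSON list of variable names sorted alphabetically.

def/use:
  B0: def={e,w} ue=∅
  B1: def={k} ue=∅
  B2: def={k} ue=∅
  B3: def={e,j,p} ue=∅
  B4: def={w} ue={k}

Liveness:
  live B0: ∅→∅
  live B1: ∅→{k}
  live B2: ∅→{k}
  live B3: {k}→{k}
  live B4: {k}→∅

Interfere edges:
  e: {k,w}
  j: {k,p}
  k: {e,j,p}
  p: {j,k}
  w: {e}

N(w) = ["e"]

Answer: ["e"]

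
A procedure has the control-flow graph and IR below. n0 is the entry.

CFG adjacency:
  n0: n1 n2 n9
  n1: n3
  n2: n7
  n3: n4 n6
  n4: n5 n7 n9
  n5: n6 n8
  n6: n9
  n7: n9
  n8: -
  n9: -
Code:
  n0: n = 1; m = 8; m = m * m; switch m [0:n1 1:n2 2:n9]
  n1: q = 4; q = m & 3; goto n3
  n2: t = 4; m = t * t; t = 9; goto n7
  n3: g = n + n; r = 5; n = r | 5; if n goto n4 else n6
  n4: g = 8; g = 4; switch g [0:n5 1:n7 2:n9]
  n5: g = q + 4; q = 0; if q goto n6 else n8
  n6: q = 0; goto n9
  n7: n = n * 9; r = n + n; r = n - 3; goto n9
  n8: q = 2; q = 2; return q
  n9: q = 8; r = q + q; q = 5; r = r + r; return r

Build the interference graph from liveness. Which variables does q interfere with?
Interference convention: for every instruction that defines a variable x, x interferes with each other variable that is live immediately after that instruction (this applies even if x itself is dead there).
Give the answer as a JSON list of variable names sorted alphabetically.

Answer: ["g", "m", "n", "r"]

Derivation:
Per-block:
  n0: def={m,n} ue=∅
  n1: def={q} ue={m}
  n2: def={m,t} ue=∅
  n3: def={g,n,r} ue={n}
  n4: def={g} ue=∅
  n5: def={g,q} ue={q}
  n6: def={q} ue=∅
  n7: def={n,r} ue={n}
  n8: def={q} ue=∅
  n9: def={q,r} ue=∅

Live sets:
  live n0: ∅→{m,n}
  live n1: {m,n}→{n,q}
  live n2: {n}→{n}
  live n3: {n,q}→{n,q}
  live n4: {n,q}→{n,q}
  live n5: {q}→∅
  live n6: ∅→∅
  live n7: {n}→∅
  live n8: ∅→∅
  live n9: ∅→∅

Interference:
  g: {n,q}
  m: {n,q}
  n: {g,m,q,r,t}
  q: {g,m,n,r}
  r: {n,q}
  t: {n}

N(q) = ["g", "m", "n", "r"]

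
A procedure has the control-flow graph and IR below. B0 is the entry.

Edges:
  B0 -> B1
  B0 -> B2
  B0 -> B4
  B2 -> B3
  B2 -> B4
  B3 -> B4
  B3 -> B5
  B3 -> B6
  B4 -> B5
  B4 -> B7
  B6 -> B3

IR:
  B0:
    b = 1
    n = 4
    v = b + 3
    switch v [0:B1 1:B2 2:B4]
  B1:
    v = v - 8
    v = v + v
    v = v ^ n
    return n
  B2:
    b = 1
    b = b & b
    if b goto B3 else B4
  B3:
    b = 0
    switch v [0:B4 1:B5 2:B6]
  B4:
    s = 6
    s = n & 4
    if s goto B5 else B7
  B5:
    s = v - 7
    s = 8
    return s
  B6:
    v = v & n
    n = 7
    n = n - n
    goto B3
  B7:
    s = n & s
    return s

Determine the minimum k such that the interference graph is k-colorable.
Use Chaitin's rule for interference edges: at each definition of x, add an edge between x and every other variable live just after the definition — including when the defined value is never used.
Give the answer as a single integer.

Answer: 3

Working:
def/use:
  B0 def {b,n,v} use ∅
  B1 def {v} use {n,v}
  B2 def {b} use ∅
  B3 def {b} use {v}
  B4 def {s} use {n}
  B5 def {s} use {v}
  B6 def {n,v} use {n,v}
  B7 def {s} use {n,s}

Backward fixpoint:
  B0 li=∅ lo={n,v}
  B1 li={n,v} lo=∅
  B2 li={n,v} lo={n,v}
  B3 li={n,v} lo={n,v}
  B4 li={n,v} lo={n,s,v}
  B5 li={v} lo=∅
  B6 li={n,v} lo={n,v}
  B7 li={n,s} lo=∅

Interfere edges:
  b↔{n,v}
  n↔{b,s,v}
  s↔{n,v}
  v↔{b,n,s}

Registers:
  {b,n,v} pairwise interfere (3-clique) ⇒ χ ≥ 3
  3-colouring: R0={n}  R1={v}  R2={b,s}
  χ = 3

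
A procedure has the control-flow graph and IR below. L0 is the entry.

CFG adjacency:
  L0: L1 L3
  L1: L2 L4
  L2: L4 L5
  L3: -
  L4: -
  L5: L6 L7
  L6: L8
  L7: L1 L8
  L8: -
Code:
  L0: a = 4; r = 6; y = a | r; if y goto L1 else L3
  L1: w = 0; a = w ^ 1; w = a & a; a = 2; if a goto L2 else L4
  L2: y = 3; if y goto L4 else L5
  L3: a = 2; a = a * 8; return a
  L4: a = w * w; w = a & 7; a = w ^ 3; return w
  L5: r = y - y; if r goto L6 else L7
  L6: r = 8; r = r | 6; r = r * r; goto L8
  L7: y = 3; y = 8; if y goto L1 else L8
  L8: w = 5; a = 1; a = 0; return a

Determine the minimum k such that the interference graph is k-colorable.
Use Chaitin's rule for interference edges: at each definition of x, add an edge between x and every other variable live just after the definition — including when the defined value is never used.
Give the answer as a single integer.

Answer: 2

Derivation:
Per-block:
  L0: def={a,r,y} ue=∅
  L1: def={a,w} ue=∅
  L2: def={y} ue=∅
  L3: def={a} ue=∅
  L4: def={a,w} ue={w}
  L5: def={r} ue={y}
  L6: def={r} ue=∅
  L7: def={y} ue=∅
  L8: def={a,w} ue=∅

Live sets:
  live L0: ∅→∅
  live L1: ∅→{w}
  live L2: {w}→{w,y}
  live L3: ∅→∅
  live L4: {w}→∅
  live L5: {y}→∅
  live L6: ∅→∅
  live L7: ∅→∅
  live L8: ∅→∅

Interference:
  a↔{r,w}
  r↔{a}
  w↔{a,y}
  y↔{w}

Chromatic number:
  clique {a,r} ⇒ need ≥ 2
  assign a→r0 r→r1 w→r1 y→r0 — no edge inside a register ⇒ χ ≤ 2
  χ = 2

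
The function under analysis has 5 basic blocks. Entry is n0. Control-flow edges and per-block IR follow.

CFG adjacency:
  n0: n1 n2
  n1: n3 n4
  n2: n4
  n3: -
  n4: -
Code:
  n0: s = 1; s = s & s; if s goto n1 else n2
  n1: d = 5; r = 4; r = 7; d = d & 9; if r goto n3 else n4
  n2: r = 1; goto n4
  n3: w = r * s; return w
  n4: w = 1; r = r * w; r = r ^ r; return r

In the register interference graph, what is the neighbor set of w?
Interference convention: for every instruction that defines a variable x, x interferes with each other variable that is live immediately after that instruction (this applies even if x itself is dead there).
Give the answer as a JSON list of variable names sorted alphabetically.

Block summaries:
  n0: def={s} ue=∅
  n1: def={d,r} ue=∅
  n2: def={r} ue=∅
  n3: def={w} ue={r,s}
  n4: def={r,w} ue={r}

Liveness:
  n0: in=∅ out={s}
  n1: in={s} out={r,s}
  n2: in=∅ out={r}
  n3: in={r,s} out=∅
  n4: in={r} out=∅

Interference:
  d↔{r,s}
  r↔{d,s,w}
  s↔{d,r}
  w↔{r}

N(w) = ["r"]

Answer: ["r"]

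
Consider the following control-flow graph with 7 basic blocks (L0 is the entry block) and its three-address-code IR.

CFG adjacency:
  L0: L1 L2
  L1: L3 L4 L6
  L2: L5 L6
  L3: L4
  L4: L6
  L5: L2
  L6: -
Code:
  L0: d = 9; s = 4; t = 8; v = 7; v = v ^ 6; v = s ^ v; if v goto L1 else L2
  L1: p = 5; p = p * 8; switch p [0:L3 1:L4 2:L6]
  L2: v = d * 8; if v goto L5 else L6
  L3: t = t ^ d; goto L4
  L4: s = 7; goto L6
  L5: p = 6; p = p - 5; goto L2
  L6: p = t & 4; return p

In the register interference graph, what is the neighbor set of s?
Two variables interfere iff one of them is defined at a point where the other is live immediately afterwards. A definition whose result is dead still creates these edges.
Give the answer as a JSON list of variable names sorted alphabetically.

Answer: ["d", "t", "v"]

Derivation:
Block summaries:
  L0 def {d,s,t,v} use ∅
  L1 def {p} use ∅
  L2 def {v} use {d}
  L3 def {t} use {d,t}
  L4 def {s} use ∅
  L5 def {p} use ∅
  L6 def {p} use {t}

Liveness:
  L0: in=∅ out={d,t}
  L1: in={d,t} out={d,t}
  L2: in={d,t} out={d,t}
  L3: in={d,t} out={t}
  L4: in={t} out={t}
  L5: in={d,t} out={d,t}
  L6: in={t} out=∅

Interfere edges:
  d↔{p,s,t,v}
  p↔{d,t}
  s↔{d,t,v}
  t↔{d,p,s,v}
  v↔{d,s,t}

N(s) = ["d", "t", "v"]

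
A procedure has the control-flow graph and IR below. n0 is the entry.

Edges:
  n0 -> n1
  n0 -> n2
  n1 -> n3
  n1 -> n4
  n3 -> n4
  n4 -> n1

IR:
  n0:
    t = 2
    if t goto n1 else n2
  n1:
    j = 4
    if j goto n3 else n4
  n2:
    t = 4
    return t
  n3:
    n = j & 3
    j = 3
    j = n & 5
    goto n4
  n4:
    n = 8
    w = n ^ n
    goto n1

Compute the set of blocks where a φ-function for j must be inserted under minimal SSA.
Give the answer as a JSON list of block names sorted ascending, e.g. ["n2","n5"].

Answer: ["n1", "n4"]

Analysis:
idom tree: n1←n0 n2←n0 n3←n1 n4←n1
Dom at joins:
  n1: preds {n0,n4}: {n0} ∩ {n0,n1,n4} = {n0}; idom=n0
  n4: preds {n1,n3}: {n0,n1} ∩ {n0,n1,n3} = {n0,n1}; idom=n1

Frontier:
  n1←n0: walk · to n0
  n1←n4: walk n4→n1 to n0
  n4←n1: walk · to n1
  n4←n3: walk n3 to n1
  DF(n0)=∅
  DF(n1)={n1}
  DF(n2)=∅
  DF(n3)={n4}
  DF(n4)={n1}

φ for j: defs {n1,n3}
  DF⁺ = {n1,n4}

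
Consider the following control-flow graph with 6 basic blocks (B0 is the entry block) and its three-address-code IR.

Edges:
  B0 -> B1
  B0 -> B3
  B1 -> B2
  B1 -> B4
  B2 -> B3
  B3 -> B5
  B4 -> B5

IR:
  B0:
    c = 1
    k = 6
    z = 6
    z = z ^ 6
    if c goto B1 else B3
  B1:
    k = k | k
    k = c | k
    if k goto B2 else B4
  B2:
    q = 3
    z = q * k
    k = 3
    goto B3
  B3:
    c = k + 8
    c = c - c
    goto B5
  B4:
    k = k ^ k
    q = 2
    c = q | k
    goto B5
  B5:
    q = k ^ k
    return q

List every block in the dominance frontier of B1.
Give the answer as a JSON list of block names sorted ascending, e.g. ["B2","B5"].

idom tree: B1←B0 B2←B1 B3←B0 B4←B1 B5←B0
Join-block Dom:
  B3: preds {B0,B2}: {B0} ∩ {B0,B1,B2} = {B0}; idom=B0
  B5: preds {B3,B4}: {B0,B3} ∩ {B0,B1,B4} = {B0}; idom=B0

Frontier:
  B3←B0: walk · to B0
  B3←B2: walk B2→B1 to B0
  B5←B3: walk B3 to B0
  B5←B4: walk B4→B1 to B0
  B0 → ∅
  B1 → {B3,B5}
  B2 → {B3}
  B3 → {B5}
  B4 → {B5}
  B5 → ∅

DF(B1) = ["B3", "B5"]

Answer: ["B3", "B5"]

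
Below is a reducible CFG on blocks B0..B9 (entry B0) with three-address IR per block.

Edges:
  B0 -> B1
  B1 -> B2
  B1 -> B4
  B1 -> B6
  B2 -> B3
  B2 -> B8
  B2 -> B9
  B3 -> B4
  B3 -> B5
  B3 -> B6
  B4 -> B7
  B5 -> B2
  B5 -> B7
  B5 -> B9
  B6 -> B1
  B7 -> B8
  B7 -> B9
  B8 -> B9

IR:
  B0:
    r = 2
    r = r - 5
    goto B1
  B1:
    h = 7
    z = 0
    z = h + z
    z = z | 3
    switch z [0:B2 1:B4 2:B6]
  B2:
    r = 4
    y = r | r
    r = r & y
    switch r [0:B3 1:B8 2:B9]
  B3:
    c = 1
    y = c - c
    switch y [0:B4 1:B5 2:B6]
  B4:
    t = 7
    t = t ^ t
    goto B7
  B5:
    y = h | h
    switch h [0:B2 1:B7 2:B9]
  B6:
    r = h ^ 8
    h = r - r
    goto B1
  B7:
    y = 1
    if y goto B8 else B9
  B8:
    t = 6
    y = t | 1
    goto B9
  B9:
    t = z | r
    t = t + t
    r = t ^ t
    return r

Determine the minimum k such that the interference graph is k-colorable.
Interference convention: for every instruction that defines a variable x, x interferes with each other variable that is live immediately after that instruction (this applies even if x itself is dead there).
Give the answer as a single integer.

Per-block:
  B0: def={r} ue=∅
  B1: def={h,z} ue=∅
  B2: def={r,y} ue=∅
  B3: def={c,y} ue=∅
  B4: def={t} ue=∅
  B5: def={y} ue={h}
  B6: def={h,r} ue={h}
  B7: def={y} ue=∅
  B8: def={t,y} ue=∅
  B9: def={r,t} ue={r,z}

Liveness:
  B0 li=∅ lo={r}
  B1 li={r} lo={h,r,z}
  B2 li={h,z} lo={h,r,z}
  B3 li={h,r,z} lo={h,r,z}
  B4 li={r,z} lo={r,z}
  B5 li={h,r,z} lo={h,r,z}
  B6 li={h} lo={r}
  B7 li={r,z} lo={r,z}
  B8 li={r,z} lo={r,z}
  B9 li={r,z} lo=∅

Interfere edges:
  c: {h,r,z}
  h: {c,r,y,z}
  r: {c,h,t,y,z}
  t: {r,z}
  y: {h,r,z}
  z: {c,h,r,t,y}

Colouring:
  clique {c,h,r,z} ⇒ need ≥ 4
  4-colouring: r0={r}  r1={z}  r2={h,t}  r3={c,y}
  χ = 4

Answer: 4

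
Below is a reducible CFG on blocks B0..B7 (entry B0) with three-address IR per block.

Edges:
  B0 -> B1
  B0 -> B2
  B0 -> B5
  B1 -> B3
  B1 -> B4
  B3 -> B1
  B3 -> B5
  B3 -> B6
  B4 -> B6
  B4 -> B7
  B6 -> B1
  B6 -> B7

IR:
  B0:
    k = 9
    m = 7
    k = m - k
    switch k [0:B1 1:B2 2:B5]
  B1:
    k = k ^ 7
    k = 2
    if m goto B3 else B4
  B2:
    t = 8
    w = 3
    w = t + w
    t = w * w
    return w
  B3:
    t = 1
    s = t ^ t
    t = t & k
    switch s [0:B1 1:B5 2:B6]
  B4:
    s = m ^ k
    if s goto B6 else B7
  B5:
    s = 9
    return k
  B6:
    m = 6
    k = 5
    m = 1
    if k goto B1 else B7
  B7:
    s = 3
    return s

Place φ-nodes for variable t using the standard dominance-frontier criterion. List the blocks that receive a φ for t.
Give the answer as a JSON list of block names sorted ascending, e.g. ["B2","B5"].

Answer: ["B1", "B5", "B6", "B7"]

Working:
idom tree: B1←B0 B2←B0 B3←B1 B4←B1 B5←B0 B6←B1 B7←B1
Dom at joins:
  B1: preds {B0,B3,B6}: {B0} ∩ {B0,B1,B3} ∩ {B0,B1,B6} = {B0}; idom=B0
  B5: preds {B0,B3}: {B0} ∩ {B0,B1,B3} = {B0}; idom=B0
  B6: preds {B3,B4}: {B0,B1,B3} ∩ {B0,B1,B4} = {B0,B1}; idom=B1
  B7: preds {B4,B6}: {B0,B1,B4} ∩ {B0,B1,B6} = {B0,B1}; idom=B1

Frontier:
  join B1 pred B0: · stop@B0
  join B1 pred B3: B3→B1 stop@B0
  join B1 pred B6: B6→B1 stop@B0
  join B5 pred B0: · stop@B0
  join B5 pred B3: B3→B1 stop@B0
  join B6 pred B3: B3 stop@B1
  join B6 pred B4: B4 stop@B1
  join B7 pred B4: B4 stop@B1
  join B7 pred B6: B6 stop@B1
  DF(B0)=∅
  DF(B1)={B1,B5}
  DF(B2)=∅
  DF(B3)={B1,B5,B6}
  DF(B4)={B6,B7}
  DF(B5)=∅
  DF(B6)={B1,B7}
  DF(B7)=∅

φ for t: defs {B2,B3}
  DF⁺ = {B1,B5,B6,B7}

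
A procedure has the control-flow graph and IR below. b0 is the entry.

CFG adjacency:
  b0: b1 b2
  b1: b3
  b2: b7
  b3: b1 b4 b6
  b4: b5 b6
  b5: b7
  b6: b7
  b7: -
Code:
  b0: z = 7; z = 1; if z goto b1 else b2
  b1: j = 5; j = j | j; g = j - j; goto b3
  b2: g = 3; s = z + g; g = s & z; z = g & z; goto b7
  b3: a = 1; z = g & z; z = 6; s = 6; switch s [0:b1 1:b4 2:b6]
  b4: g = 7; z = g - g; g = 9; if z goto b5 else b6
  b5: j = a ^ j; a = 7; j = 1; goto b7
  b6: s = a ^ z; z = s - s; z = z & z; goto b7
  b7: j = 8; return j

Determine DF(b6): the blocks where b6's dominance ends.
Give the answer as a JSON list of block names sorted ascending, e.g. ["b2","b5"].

Answer: ["b7"]

Working:
idom tree: b1←b0 b2←b0 b3←b1 b4←b3 b5←b4 b6←b3 b7←b0
Dom at joins:
  b1: preds {b0,b3}: {b0} ∩ {b0,b1,b3} = {b0}; idom=b0
  b6: preds {b3,b4}: {b0,b1,b3} ∩ {b0,b1,b3,b4} = {b0,b1,b3}; idom=b3
  b7: preds {b2,b5,b6}: {b0,b2} ∩ {b0,b1,b3,b4,b5} ∩ {b0,b1,b3,b6} = {b0}; idom=b0

Frontier:
  b1←b0: walk · to b0
  b1←b3: walk b3→b1 to b0
  b6←b3: walk · to b3
  b6←b4: walk b4 to b3
  b7←b2: walk b2 to b0
  b7←b5: walk b5→b4→b3→b1 to b0
  b7←b6: walk b6→b3→b1 to b0
  b0: DF=∅
  b1: DF={b1,b7}
  b2: DF={b7}
  b3: DF={b1,b7}
  b4: DF={b6,b7}
  b5: DF={b7}
  b6: DF={b7}
  b7: DF=∅

DF(b6) = ["b7"]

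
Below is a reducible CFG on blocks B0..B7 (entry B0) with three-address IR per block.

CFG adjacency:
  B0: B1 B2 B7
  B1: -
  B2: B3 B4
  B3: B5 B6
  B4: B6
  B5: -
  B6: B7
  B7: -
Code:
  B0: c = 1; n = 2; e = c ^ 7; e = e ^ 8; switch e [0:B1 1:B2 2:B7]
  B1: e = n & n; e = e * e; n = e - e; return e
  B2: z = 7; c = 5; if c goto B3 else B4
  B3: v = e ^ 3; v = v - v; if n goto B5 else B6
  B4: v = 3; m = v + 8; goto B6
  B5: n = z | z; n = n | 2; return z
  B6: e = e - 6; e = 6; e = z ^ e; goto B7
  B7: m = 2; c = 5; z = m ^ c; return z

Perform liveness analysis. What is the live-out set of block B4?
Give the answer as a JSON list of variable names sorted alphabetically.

Answer: ["e", "z"]

Working:
Block summaries:
  B0: def={c,e,n} ue=∅
  B1: def={e,n} ue={n}
  B2: def={c,z} ue=∅
  B3: def={v} ue={e,n}
  B4: def={m,v} ue=∅
  B5: def={n} ue={z}
  B6: def={e} ue={e,z}
  B7: def={c,m,z} ue=∅

Backward fixpoint:
  B0: in=∅ out={e,n}
  B1: in={n} out=∅
  B2: in={e,n} out={e,n,z}
  B3: in={e,n,z} out={e,z}
  B4: in={e,z} out={e,z}
  B5: in={z} out=∅
  B6: in={e,z} out=∅
  B7: in=∅ out=∅

live-out(B4) = ["e", "z"]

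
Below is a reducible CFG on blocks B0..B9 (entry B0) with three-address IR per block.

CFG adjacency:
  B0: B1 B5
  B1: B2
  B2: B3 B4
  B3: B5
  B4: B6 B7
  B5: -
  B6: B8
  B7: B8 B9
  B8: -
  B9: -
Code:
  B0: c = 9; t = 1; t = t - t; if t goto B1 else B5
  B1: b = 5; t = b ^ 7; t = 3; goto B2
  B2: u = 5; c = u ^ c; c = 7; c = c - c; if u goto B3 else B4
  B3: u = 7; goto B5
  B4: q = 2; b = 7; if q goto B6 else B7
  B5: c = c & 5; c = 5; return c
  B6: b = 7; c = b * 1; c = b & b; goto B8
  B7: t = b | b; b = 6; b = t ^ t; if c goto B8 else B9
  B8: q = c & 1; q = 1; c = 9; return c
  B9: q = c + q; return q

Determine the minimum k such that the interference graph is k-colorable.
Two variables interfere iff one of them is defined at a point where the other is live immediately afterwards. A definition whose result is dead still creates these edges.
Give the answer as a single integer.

Answer: 4

Working:
Block summaries:
  B0: {c,t} / ∅
  B1: {b,t} / ∅
  B2: {c,u} / {c}
  B3: {u} / ∅
  B4: {b,q} / ∅
  B5: {c} / {c}
  B6: {b,c} / ∅
  B7: {b,t} / {b,c}
  B8: {c,q} / {c}
  B9: {q} / {c,q}

Backward fixpoint:
  B0: in=∅ out={c}
  B1: in={c} out={c}
  B2: in={c} out={c}
  B3: in={c} out={c}
  B4: in={c} out={b,c,q}
  B5: in={c} out=∅
  B6: in=∅ out={c}
  B7: in={b,c,q} out={c,q}
  B8: in={c} out=∅
  B9: in={c,q} out=∅

Conflict graph:
  b↔{c,q,t}
  c↔{b,q,t,u}
  q↔{b,c,t}
  t↔{b,c,q}
  u↔{c}

Colouring:
  lower bound: {b,c,q,t} mutually conflict ⇒ χ ≥ 4
  4-colouring: r0={c}  r1={b,u}  r2={q}  r3={t}
  χ = 4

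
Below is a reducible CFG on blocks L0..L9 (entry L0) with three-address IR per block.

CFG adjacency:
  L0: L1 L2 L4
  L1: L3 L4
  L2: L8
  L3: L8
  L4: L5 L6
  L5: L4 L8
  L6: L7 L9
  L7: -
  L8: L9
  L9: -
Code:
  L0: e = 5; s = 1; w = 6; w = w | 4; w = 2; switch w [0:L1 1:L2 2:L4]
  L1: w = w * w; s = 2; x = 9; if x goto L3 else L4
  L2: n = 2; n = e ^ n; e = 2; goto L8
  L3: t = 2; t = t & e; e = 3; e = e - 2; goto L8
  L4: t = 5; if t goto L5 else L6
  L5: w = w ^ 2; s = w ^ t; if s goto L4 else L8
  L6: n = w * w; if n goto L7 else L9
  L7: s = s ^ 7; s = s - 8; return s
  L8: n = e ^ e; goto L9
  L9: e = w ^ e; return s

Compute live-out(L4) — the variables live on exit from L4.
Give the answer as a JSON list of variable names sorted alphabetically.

Answer: ["e", "s", "t", "w"]

Working:
def/use:
  L0: {e,s,w} / ∅
  L1: {s,w,x} / {w}
  L2: {e,n} / {e}
  L3: {e,t} / {e}
  L4: {t} / ∅
  L5: {s,w} / {t,w}
  L6: {n} / {w}
  L7: {s} / {s}
  L8: {n} / {e}
  L9: {e} / {e,s,w}

Liveness:
  L0 li=∅ lo={e,s,w}
  L1 li={e,w} lo={e,s,w}
  L2 li={e,s,w} lo={e,s,w}
  L3 li={e,s,w} lo={e,s,w}
  L4 li={e,s,w} lo={e,s,t,w}
  L5 li={e,t,w} lo={e,s,w}
  L6 li={e,s,w} lo={e,s,w}
  L7 li={s} lo=∅
  L8 li={e,s,w} lo={e,s,w}
  L9 li={e,s,w} lo=∅

live-out(L4) = ["e", "s", "t", "w"]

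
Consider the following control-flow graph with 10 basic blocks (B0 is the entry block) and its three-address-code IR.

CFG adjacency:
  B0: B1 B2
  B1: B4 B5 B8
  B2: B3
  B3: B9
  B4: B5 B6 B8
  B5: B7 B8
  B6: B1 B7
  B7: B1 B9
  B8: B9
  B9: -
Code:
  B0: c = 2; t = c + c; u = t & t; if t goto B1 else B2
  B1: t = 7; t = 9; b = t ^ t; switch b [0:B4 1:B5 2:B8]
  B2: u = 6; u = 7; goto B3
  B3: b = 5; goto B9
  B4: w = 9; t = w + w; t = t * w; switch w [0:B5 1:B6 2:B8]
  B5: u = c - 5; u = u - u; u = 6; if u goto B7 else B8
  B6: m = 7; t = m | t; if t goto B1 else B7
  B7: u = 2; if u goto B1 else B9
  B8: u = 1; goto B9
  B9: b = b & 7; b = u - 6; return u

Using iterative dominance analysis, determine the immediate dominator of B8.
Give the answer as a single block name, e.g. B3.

idom tree: B1←B0 B2←B0 B3←B2 B4←B1 B5←B1 B6←B4 B7←B1 B8←B1 B9←B0
Dom∩ at merges:
  B1: preds {B0,B6,B7}: {B0} ∩ {B0,B1,B4,B6} ∩ {B0,B1,B7} = {B0}; idom=B0
  B5: preds {B1,B4}: {B0,B1} ∩ {B0,B1,B4} = {B0,B1}; idom=B1
  B7: preds {B5,B6}: {B0,B1,B5} ∩ {B0,B1,B4,B6} = {B0,B1}; idom=B1
  B8: preds {B1,B4,B5}: {B0,B1} ∩ {B0,B1,B4} ∩ {B0,B1,B5} = {B0,B1}; idom=B1
  B9: preds {B3,B7,B8}: {B0,B2,B3} ∩ {B0,B1,B7} ∩ {B0,B1,B8} = {B0}; idom=B0

idom(B8) = B1

Answer: B1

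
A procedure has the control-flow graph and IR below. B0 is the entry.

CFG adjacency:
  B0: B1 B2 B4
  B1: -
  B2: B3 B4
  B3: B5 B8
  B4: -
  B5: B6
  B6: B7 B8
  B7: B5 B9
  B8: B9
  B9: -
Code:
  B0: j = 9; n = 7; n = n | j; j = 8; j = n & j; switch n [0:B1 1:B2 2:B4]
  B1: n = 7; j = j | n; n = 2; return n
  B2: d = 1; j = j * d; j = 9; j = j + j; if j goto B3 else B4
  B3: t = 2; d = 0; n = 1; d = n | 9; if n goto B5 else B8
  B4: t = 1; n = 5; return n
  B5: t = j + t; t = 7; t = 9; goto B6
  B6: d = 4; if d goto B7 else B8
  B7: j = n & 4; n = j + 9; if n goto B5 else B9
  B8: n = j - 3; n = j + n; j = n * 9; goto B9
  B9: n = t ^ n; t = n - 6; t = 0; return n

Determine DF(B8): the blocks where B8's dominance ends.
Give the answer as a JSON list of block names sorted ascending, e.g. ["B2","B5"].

idom tree: B1←B0 B2←B0 B3←B2 B4←B0 B5←B3 B6←B5 B7←B6 B8←B3 B9←B3
Join-block Dom:
  B4: preds {B0,B2}: {B0} ∩ {B0,B2} = {B0}; idom=B0
  B5: preds {B3,B7}: {B0,B2,B3} ∩ {B0,B2,B3,B5,B6,B7} = {B0,B2,B3}; idom=B3
  B8: preds {B3,B6}: {B0,B2,B3} ∩ {B0,B2,B3,B5,B6} = {B0,B2,B3}; idom=B3
  B9: preds {B7,B8}: {B0,B2,B3,B5,B6,B7} ∩ {B0,B2,B3,B8} = {B0,B2,B3}; idom=B3

Frontier:
  join B4 pred B0: · stop@B0
  join B4 pred B2: B2 stop@B0
  join B5 pred B3: · stop@B3
  join B5 pred B7: B7→B6→B5 stop@B3
  join B8 pred B3: · stop@B3
  join B8 pred B6: B6→B5 stop@B3
  join B9 pred B7: B7→B6→B5 stop@B3
  join B9 pred B8: B8 stop@B3
  B0 → ∅
  B1 → ∅
  B2 → {B4}
  B3 → ∅
  B4 → ∅
  B5 → {B5,B8,B9}
  B6 → {B5,B8,B9}
  B7 → {B5,B9}
  B8 → {B9}
  B9 → ∅

DF(B8) = ["B9"]

Answer: ["B9"]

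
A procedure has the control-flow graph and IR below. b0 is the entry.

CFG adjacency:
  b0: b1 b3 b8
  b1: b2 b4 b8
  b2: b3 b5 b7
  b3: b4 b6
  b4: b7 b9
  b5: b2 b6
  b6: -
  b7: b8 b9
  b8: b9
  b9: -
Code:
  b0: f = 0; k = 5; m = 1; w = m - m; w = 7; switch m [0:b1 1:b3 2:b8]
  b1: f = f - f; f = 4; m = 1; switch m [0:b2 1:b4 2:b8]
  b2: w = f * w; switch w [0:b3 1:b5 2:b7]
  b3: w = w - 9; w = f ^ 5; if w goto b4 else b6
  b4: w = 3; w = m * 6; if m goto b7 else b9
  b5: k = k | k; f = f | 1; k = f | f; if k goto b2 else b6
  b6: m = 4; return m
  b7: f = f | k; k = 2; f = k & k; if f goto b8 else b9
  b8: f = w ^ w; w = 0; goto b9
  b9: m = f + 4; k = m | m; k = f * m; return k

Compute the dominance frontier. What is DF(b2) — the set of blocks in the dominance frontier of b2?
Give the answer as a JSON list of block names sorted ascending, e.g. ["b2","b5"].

idom tree: b1←b0 b2←b1 b3←b0 b4←b0 b5←b2 b6←b0 b7←b0 b8←b0 b9←b0
Join-block Dom:
  b2: preds {b1,b5}: {b0,b1} ∩ {b0,b1,b2,b5} = {b0,b1}; idom=b1
  b3: preds {b0,b2}: {b0} ∩ {b0,b1,b2} = {b0}; idom=b0
  b4: preds {b1,b3}: {b0,b1} ∩ {b0,b3} = {b0}; idom=b0
  b6: preds {b3,b5}: {b0,b3} ∩ {b0,b1,b2,b5} = {b0}; idom=b0
  b7: preds {b2,b4}: {b0,b1,b2} ∩ {b0,b4} = {b0}; idom=b0
  b8: preds {b0,b1,b7}: {b0} ∩ {b0,b1} ∩ {b0,b7} = {b0}; idom=b0
  b9: preds {b4,b7,b8}: {b0,b4} ∩ {b0,b7} ∩ {b0,b8} = {b0}; idom=b0

DF derivation:
  join b2 pred b1: · stop@b1
  join b2 pred b5: b5→b2 stop@b1
  join b3 pred b0: · stop@b0
  join b3 pred b2: b2→b1 stop@b0
  join b4 pred b1: b1 stop@b0
  join b4 pred b3: b3 stop@b0
  join b6 pred b3: b3 stop@b0
  join b6 pred b5: b5→b2→b1 stop@b0
  join b7 pred b2: b2→b1 stop@b0
  join b7 pred b4: b4 stop@b0
  join b8 pred b0: · stop@b0
  join b8 pred b1: b1 stop@b0
  join b8 pred b7: b7 stop@b0
  join b9 pred b4: b4 stop@b0
  join b9 pred b7: b7 stop@b0
  join b9 pred b8: b8 stop@b0
  DF(b0)=∅
  DF(b1)={b3,b4,b6,b7,b8}
  DF(b2)={b2,b3,b6,b7}
  DF(b3)={b4,b6}
  DF(b4)={b7,b9}
  DF(b5)={b2,b6}
  DF(b6)=∅
  DF(b7)={b8,b9}
  DF(b8)={b9}
  DF(b9)=∅

DF(b2) = ["b2", "b3", "b6", "b7"]

Answer: ["b2", "b3", "b6", "b7"]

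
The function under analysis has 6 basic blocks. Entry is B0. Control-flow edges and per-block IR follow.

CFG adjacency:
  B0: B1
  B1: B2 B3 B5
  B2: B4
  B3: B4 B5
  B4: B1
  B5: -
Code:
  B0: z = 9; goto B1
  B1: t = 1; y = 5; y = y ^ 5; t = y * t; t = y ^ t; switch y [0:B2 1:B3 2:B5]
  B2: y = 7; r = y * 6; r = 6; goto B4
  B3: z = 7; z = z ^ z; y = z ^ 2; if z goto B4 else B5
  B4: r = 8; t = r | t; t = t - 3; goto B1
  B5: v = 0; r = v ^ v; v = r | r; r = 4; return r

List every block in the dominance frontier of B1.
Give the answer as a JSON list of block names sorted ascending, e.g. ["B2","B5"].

Answer: ["B1"]

Analysis:
idom tree: B1←B0 B2←B1 B3←B1 B4←B1 B5←B1
Join-block Dom:
  B1: preds {B0,B4}: {B0} ∩ {B0,B1,B4} = {B0}; idom=B0
  B4: preds {B2,B3}: {B0,B1,B2} ∩ {B0,B1,B3} = {B0,B1}; idom=B1
  B5: preds {B1,B3}: {B0,B1} ∩ {B0,B1,B3} = {B0,B1}; idom=B1

Frontier:
  B1←B0: walk · to B0
  B1←B4: walk B4→B1 to B0
  B4←B2: walk B2 to B1
  B4←B3: walk B3 to B1
  B5←B1: walk · to B1
  B5←B3: walk B3 to B1
  DF(B0)=∅
  DF(B1)={B1}
  DF(B2)={B4}
  DF(B3)={B4,B5}
  DF(B4)={B1}
  DF(B5)=∅

DF(B1) = ["B1"]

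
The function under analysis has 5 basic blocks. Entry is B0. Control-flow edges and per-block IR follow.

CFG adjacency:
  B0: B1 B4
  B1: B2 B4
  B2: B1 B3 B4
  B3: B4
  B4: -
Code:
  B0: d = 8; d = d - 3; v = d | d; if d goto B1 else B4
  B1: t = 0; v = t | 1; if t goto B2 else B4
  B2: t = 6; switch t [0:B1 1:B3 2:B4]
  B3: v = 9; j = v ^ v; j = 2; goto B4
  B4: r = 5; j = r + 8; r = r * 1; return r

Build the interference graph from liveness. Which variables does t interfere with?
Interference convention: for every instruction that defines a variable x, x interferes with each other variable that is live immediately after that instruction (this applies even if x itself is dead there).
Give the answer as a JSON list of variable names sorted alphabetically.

def/use:
  B0 def {d,v} use ∅
  B1 def {t,v} use ∅
  B2 def {t} use ∅
  B3 def {j,v} use ∅
  B4 def {j,r} use ∅

Backward fixpoint:
  B0 li=∅ lo=∅
  B1 li=∅ lo=∅
  B2 li=∅ lo=∅
  B3 li=∅ lo=∅
  B4 li=∅ lo=∅

Interference:
  d: {v}
  j: {r}
  r: {j}
  t: {v}
  v: {d,t}

N(t) = ["v"]

Answer: ["v"]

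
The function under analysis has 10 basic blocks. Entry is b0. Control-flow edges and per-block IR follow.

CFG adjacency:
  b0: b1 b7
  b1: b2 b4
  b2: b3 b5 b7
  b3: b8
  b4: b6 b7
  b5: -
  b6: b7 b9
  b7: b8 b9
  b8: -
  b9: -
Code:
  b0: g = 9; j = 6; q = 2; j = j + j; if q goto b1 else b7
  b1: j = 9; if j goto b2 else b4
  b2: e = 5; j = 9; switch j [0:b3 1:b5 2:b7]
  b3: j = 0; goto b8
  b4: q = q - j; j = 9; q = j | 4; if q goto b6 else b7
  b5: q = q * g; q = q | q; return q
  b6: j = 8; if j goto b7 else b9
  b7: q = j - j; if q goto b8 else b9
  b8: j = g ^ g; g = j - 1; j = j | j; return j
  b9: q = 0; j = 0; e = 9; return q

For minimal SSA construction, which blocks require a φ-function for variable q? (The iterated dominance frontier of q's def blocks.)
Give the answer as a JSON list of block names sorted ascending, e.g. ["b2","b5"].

Answer: ["b7", "b8", "b9"]

Working:
idom tree: b1←b0 b2←b1 b3←b2 b4←b1 b5←b2 b6←b4 b7←b0 b8←b0 b9←b0
Dom at joins:
  b7: preds {b0,b2,b4,b6}: {b0} ∩ {b0,b1,b2} ∩ {b0,b1,b4} ∩ {b0,b1,b4,b6} = {b0}; idom=b0
  b8: preds {b3,b7}: {b0,b1,b2,b3} ∩ {b0,b7} = {b0}; idom=b0
  b9: preds {b6,b7}: {b0,b1,b4,b6} ∩ {b0,b7} = {b0}; idom=b0

DF walk-up:
  b7←b0: walk · to b0
  b7←b2: walk b2→b1 to b0
  b7←b4: walk b4→b1 to b0
  b7←b6: walk b6→b4→b1 to b0
  b8←b3: walk b3→b2→b1 to b0
  b8←b7: walk b7 to b0
  b9←b6: walk b6→b4→b1 to b0
  b9←b7: walk b7 to b0
  b0 → ∅
  b1 → {b7,b8,b9}
  b2 → {b7,b8}
  b3 → {b8}
  b4 → {b7,b9}
  b5 → ∅
  b6 → {b7,b9}
  b7 → {b8,b9}
  b8 → ∅
  b9 → ∅

φ for q: defs {b0,b4,b5,b7,b9}
  DF⁺ = {b7,b8,b9}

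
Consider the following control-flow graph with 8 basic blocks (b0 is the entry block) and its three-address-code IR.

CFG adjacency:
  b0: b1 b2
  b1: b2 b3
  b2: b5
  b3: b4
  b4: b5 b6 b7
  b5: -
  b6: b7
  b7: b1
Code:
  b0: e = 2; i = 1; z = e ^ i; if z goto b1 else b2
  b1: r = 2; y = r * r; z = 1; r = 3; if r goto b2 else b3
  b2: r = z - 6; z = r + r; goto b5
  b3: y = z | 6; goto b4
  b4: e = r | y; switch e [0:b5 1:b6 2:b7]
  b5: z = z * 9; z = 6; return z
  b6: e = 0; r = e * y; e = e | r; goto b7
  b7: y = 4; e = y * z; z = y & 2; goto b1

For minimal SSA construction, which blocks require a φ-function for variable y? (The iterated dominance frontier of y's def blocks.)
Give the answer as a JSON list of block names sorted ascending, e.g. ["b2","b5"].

idom tree: b1←b0 b2←b0 b3←b1 b4←b3 b5←b0 b6←b4 b7←b4
Dom∩ at merges:
  b1: preds {b0,b7}: {b0} ∩ {b0,b1,b3,b4,b7} = {b0}; idom=b0
  b2: preds {b0,b1}: {b0} ∩ {b0,b1} = {b0}; idom=b0
  b5: preds {b2,b4}: {b0,b2} ∩ {b0,b1,b3,b4} = {b0}; idom=b0
  b7: preds {b4,b6}: {b0,b1,b3,b4} ∩ {b0,b1,b3,b4,b6} = {b0,b1,b3,b4}; idom=b4

DF walk-up:
  join b1 pred b0: · stop@b0
  join b1 pred b7: b7→b4→b3→b1 stop@b0
  join b2 pred b0: · stop@b0
  join b2 pred b1: b1 stop@b0
  join b5 pred b2: b2 stop@b0
  join b5 pred b4: b4→b3→b1 stop@b0
  join b7 pred b4: · stop@b4
  join b7 pred b6: b6 stop@b4
  DF(b0)=∅
  DF(b1)={b1,b2,b5}
  DF(b2)={b5}
  DF(b3)={b1,b5}
  DF(b4)={b1,b5}
  DF(b5)=∅
  DF(b6)={b7}
  DF(b7)={b1}

φ for y: defs {b1,b3,b7}
  DF⁺ = {b1,b2,b5}

Answer: ["b1", "b2", "b5"]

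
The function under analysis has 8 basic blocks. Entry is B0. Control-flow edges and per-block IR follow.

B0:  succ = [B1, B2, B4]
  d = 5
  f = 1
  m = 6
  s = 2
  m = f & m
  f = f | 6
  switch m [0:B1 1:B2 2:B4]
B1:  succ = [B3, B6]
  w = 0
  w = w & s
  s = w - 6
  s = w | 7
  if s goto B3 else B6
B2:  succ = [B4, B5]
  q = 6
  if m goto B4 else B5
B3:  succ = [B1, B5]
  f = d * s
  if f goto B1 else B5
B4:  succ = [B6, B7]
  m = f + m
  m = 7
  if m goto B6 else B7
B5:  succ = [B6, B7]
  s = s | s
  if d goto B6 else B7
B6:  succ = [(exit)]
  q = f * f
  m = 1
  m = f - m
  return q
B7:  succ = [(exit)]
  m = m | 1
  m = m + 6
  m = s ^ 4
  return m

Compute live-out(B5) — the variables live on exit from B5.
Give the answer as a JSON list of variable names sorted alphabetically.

Answer: ["f", "m", "s"]

Analysis:
def/use:
  B0: {d,f,m,s} / ∅
  B1: {s,w} / {s}
  B2: {q} / {m}
  B3: {f} / {d,s}
  B4: {m} / {f,m}
  B5: {s} / {d,s}
  B6: {m,q} / {f}
  B7: {m} / {m,s}

Liveness:
  live B0: ∅→{d,f,m,s}
  live B1: {d,f,m,s}→{d,f,m,s}
  live B2: {d,f,m,s}→{d,f,m,s}
  live B3: {d,m,s}→{d,f,m,s}
  live B4: {f,m,s}→{f,m,s}
  live B5: {d,f,m,s}→{f,m,s}
  live B6: {f}→∅
  live B7: {m,s}→∅

live-out(B5) = ["f", "m", "s"]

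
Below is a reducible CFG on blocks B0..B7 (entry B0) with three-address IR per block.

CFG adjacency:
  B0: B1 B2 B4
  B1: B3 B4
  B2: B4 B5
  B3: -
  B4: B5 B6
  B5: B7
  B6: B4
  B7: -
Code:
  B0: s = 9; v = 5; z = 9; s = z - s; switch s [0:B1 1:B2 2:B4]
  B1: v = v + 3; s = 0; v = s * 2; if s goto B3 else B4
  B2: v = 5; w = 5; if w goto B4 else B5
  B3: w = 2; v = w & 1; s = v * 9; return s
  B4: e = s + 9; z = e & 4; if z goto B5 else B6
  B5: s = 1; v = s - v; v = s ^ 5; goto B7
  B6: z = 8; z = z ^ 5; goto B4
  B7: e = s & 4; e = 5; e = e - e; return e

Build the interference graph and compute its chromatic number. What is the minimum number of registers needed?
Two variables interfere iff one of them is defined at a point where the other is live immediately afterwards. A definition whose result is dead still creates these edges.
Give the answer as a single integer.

Block summaries:
  B0: {s,v,z} / ∅
  B1: {s,v} / {v}
  B2: {v,w} / ∅
  B3: {s,v,w} / ∅
  B4: {e,z} / {s}
  B5: {s,v} / {v}
  B6: {z} / ∅
  B7: {e} / {s}

Liveness:
  live B0: ∅→{s,v}
  live B1: {v}→{s,v}
  live B2: {s}→{s,v}
  live B3: ∅→∅
  live B4: {s,v}→{s,v}
  live B5: {v}→{s}
  live B6: {s,v}→{s,v}
  live B7: {s}→∅

Conflict graph:
  e — {s,v}
  s — {e,v,w,z}
  v — {e,s,w,z}
  w — {s,v}
  z — {s,v}

Registers:
  lower bound: {e,s,v} mutually conflict ⇒ χ ≥ 3
  3-colouring: r0={s}  r1={v}  r2={e,w,z}
  χ = 3

Answer: 3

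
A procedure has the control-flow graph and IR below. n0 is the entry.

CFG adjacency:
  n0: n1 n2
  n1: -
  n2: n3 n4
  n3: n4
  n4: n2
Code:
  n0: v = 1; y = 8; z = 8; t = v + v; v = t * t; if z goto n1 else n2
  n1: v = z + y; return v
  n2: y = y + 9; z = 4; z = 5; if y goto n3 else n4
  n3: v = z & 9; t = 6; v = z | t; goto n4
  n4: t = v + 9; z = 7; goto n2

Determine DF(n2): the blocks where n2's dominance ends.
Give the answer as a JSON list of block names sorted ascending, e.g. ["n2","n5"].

idom tree: n1←n0 n2←n0 n3←n2 n4←n2
Dom at joins:
  n2: preds {n0,n4}: {n0} ∩ {n0,n2,n4} = {n0}; idom=n0
  n4: preds {n2,n3}: {n0,n2} ∩ {n0,n2,n3} = {n0,n2}; idom=n2

DF derivation:
  n2←n0: walk · to n0
  n2←n4: walk n4→n2 to n0
  n4←n2: walk · to n2
  n4←n3: walk n3 to n2
  n0: DF=∅
  n1: DF=∅
  n2: DF={n2}
  n3: DF={n4}
  n4: DF={n2}

DF(n2) = ["n2"]

Answer: ["n2"]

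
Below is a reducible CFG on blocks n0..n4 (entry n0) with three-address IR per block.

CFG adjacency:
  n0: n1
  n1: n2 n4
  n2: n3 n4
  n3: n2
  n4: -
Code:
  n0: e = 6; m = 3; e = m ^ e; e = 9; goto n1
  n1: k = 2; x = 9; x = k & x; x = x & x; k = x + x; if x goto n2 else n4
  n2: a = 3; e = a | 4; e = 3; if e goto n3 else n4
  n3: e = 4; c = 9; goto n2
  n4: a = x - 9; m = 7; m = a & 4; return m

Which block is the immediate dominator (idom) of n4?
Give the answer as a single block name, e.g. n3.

Answer: n1

Derivation:
idom tree: n1←n0 n2←n1 n3←n2 n4←n1
Join-block Dom:
  n2: preds {n1,n3}: {n0,n1} ∩ {n0,n1,n2,n3} = {n0,n1}; idom=n1
  n4: preds {n1,n2}: {n0,n1} ∩ {n0,n1,n2} = {n0,n1}; idom=n1

idom(n4) = n1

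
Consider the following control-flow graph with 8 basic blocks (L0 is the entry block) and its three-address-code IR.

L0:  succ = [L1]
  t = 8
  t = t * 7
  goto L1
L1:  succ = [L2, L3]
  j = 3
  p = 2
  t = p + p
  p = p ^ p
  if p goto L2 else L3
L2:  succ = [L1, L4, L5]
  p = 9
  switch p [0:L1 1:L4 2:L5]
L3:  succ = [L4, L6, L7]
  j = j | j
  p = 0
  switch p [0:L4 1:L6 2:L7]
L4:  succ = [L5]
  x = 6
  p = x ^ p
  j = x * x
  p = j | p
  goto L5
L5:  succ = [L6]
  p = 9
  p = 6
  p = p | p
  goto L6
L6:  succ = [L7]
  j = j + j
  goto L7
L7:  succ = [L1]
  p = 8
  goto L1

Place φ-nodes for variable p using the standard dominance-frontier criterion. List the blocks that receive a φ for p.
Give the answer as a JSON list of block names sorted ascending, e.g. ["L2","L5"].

Answer: ["L1", "L4", "L5", "L6", "L7"]

Analysis:
idom tree: L1←L0 L2←L1 L3←L1 L4←L1 L5←L1 L6←L1 L7←L1
Join-block Dom:
  L1: preds {L0,L2,L7}: {L0} ∩ {L0,L1,L2} ∩ {L0,L1,L7} = {L0}; idom=L0
  L4: preds {L2,L3}: {L0,L1,L2} ∩ {L0,L1,L3} = {L0,L1}; idom=L1
  L5: preds {L2,L4}: {L0,L1,L2} ∩ {L0,L1,L4} = {L0,L1}; idom=L1
  L6: preds {L3,L5}: {L0,L1,L3} ∩ {L0,L1,L5} = {L0,L1}; idom=L1
  L7: preds {L3,L6}: {L0,L1,L3} ∩ {L0,L1,L6} = {L0,L1}; idom=L1

Frontier:
  L1←L0: walk · to L0
  L1←L2: walk L2→L1 to L0
  L1←L7: walk L7→L1 to L0
  L4←L2: walk L2 to L1
  L4←L3: walk L3 to L1
  L5←L2: walk L2 to L1
  L5←L4: walk L4 to L1
  L6←L3: walk L3 to L1
  L6←L5: walk L5 to L1
  L7←L3: walk L3 to L1
  L7←L6: walk L6 to L1
  L0 → ∅
  L1 → {L1}
  L2 → {L1,L4,L5}
  L3 → {L4,L6,L7}
  L4 → {L5}
  L5 → {L6}
  L6 → {L7}
  L7 → {L1}

φ for p: defs {L1,L2,L3,L4,L5,L7}
  DF⁺ = {L1,L4,L5,L6,L7}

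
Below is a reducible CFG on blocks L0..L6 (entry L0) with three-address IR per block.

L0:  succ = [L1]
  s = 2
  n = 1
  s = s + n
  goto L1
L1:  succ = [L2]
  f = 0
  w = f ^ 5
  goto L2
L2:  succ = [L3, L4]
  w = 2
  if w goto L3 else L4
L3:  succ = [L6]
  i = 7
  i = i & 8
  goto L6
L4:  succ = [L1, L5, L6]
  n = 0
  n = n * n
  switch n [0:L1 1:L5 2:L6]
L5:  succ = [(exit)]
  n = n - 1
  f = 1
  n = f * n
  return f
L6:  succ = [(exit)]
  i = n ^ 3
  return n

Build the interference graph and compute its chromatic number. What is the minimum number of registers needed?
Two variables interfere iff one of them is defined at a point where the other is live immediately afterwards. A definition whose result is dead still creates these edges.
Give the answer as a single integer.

Answer: 2

Working:
Per-block:
  L0: {n,s} / ∅
  L1: {f,w} / ∅
  L2: {w} / ∅
  L3: {i} / ∅
  L4: {n} / ∅
  L5: {f,n} / {n}
  L6: {i} / {n}

Backward fixpoint:
  L0 li=∅ lo={n}
  L1 li={n} lo={n}
  L2 li={n} lo={n}
  L3 li={n} lo={n}
  L4 li=∅ lo={n}
  L5 li={n} lo=∅
  L6 li={n} lo=∅

Conflict graph:
  f: {n}
  i: {n}
  n: {f,i,s,w}
  s: {n}
  w: {n}

Colouring:
  clique {f,n} ⇒ need ≥ 2
  assign f→r1 i→r1 n→r0 s→r1 w→r1 — no edge inside a register ⇒ χ ≤ 2
  χ = 2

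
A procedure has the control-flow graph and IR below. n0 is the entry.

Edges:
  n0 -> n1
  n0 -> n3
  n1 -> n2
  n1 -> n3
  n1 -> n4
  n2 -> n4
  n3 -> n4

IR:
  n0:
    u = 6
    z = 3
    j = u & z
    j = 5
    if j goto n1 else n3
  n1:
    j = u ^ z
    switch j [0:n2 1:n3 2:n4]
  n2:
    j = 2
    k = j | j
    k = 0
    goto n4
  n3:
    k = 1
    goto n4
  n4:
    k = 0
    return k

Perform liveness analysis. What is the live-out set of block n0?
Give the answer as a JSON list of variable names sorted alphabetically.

def/use:
  n0: def={j,u,z} ue=∅
  n1: def={j} ue={u,z}
  n2: def={j,k} ue=∅
  n3: def={k} ue=∅
  n4: def={k} ue=∅

Backward fixpoint:
  live n0: ∅→{u,z}
  live n1: {u,z}→∅
  live n2: ∅→∅
  live n3: ∅→∅
  live n4: ∅→∅

live-out(n0) = ["u", "z"]

Answer: ["u", "z"]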